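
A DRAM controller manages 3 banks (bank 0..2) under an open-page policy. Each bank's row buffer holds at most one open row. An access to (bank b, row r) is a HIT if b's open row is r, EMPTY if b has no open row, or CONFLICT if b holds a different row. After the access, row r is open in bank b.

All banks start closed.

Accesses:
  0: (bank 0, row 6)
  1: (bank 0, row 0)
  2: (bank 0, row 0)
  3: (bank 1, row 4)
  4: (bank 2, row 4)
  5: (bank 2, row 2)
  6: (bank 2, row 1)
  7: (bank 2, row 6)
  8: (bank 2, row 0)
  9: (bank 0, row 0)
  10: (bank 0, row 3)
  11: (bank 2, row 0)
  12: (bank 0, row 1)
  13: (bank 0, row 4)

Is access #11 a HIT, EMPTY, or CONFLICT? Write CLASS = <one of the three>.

step 0: bank0 None->6 [EMPTY]
step 1: bank0 6->0 [CONFLICT]
step 2: bank0 0->0 [HIT]
step 3: bank1 None->4 [EMPTY]
step 4: bank2 None->4 [EMPTY]
step 5: bank2 4->2 [CONFLICT]
step 6: bank2 2->1 [CONFLICT]
step 7: bank2 1->6 [CONFLICT]
step 8: bank2 6->0 [CONFLICT]
step 9: bank0 0->0 [HIT]
step 10: bank0 0->3 [CONFLICT]
step 11: bank2 0->0 [HIT]
step 12: bank0 3->1 [CONFLICT]
step 13: bank0 1->4 [CONFLICT]

CLASS = HIT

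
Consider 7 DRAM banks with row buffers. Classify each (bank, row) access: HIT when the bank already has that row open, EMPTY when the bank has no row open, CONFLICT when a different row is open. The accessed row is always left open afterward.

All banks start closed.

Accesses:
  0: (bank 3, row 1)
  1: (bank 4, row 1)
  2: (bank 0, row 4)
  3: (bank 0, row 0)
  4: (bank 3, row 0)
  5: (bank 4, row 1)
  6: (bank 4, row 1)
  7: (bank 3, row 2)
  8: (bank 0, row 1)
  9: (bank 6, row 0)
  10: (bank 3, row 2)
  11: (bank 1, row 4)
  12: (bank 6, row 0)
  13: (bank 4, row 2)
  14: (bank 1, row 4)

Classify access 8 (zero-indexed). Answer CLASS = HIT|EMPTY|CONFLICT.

#0 (3,1) E
#1 (4,1) E
#2 (0,4) E
#3 (0,0) C  (was 4)
#4 (3,0) C  (was 1)
#5 (4,1) H  (was 1)
#6 (4,1) H  (was 1)
#7 (3,2) C  (was 0)
#8 (0,1) C  (was 0)
#9 (6,0) E
#10 (3,2) H  (was 2)
#11 (1,4) E
#12 (6,0) H  (was 0)
#13 (4,2) C  (was 1)
#14 (1,4) H  (was 4)

CLASS = CONFLICT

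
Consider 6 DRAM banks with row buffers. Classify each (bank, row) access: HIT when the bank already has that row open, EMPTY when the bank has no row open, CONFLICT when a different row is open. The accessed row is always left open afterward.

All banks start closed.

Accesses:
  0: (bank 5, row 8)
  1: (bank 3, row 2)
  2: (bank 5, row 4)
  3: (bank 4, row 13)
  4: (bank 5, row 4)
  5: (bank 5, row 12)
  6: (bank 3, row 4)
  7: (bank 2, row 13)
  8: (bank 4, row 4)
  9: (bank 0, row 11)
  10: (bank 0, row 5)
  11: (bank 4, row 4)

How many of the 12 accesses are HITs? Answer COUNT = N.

COUNT = 2

  [0] b5 r8: no row ⇒ E
  [1] b3 r2: no row ⇒ E
  [2] b5 r4: had r8 ⇒ C
  [3] b4 r13: no row ⇒ E
  [4] b5 r4: had r4 ⇒ H
  [5] b5 r12: had r4 ⇒ C
  [6] b3 r4: had r2 ⇒ C
  [7] b2 r13: no row ⇒ E
  [8] b4 r4: had r13 ⇒ C
  [9] b0 r11: no row ⇒ E
  [10] b0 r5: had r11 ⇒ C
  [11] b4 r4: had r4 ⇒ H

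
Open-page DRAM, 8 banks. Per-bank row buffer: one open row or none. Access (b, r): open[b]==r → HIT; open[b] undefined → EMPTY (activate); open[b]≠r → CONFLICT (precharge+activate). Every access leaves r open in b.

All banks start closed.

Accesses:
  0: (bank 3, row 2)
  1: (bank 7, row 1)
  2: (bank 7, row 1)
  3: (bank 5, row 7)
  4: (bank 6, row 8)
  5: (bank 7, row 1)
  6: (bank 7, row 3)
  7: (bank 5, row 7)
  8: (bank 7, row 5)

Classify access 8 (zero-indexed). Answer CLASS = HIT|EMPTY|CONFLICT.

#0 (3,2) E
#1 (7,1) E
#2 (7,1) H  (was 1)
#3 (5,7) E
#4 (6,8) E
#5 (7,1) H  (was 1)
#6 (7,3) C  (was 1)
#7 (5,7) H  (was 7)
#8 (7,5) C  (was 3)

CLASS = CONFLICT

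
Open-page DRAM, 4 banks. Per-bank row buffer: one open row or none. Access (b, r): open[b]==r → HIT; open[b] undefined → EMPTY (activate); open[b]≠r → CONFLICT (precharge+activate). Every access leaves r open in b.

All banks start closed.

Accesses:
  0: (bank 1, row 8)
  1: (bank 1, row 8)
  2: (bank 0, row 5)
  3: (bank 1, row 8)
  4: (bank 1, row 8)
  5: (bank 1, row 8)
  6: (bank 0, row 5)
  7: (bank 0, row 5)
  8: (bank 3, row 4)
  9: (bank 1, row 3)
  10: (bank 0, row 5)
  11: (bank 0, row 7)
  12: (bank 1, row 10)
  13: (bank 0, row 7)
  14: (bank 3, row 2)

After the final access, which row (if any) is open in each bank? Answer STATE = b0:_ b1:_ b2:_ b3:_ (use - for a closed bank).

  [0] b1 r8: no row ⇒ E
  [1] b1 r8: had r8 ⇒ H
  [2] b0 r5: no row ⇒ E
  [3] b1 r8: had r8 ⇒ H
  [4] b1 r8: had r8 ⇒ H
  [5] b1 r8: had r8 ⇒ H
  [6] b0 r5: had r5 ⇒ H
  [7] b0 r5: had r5 ⇒ H
  [8] b3 r4: no row ⇒ E
  [9] b1 r3: had r8 ⇒ C
  [10] b0 r5: had r5 ⇒ H
  [11] b0 r7: had r5 ⇒ C
  [12] b1 r10: had r3 ⇒ C
  [13] b0 r7: had r7 ⇒ H
  [14] b3 r2: had r4 ⇒ C

STATE = b0:7 b1:10 b2:- b3:2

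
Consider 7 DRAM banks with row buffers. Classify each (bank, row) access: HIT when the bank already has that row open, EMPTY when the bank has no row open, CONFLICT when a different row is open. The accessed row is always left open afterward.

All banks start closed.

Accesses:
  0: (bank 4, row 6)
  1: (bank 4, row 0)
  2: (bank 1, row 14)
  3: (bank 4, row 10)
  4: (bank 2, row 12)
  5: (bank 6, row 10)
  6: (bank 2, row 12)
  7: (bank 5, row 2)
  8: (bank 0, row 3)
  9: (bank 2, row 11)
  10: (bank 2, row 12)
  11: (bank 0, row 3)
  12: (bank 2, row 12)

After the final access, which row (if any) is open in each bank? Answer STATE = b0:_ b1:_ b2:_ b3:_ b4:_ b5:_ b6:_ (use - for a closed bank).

STATE = b0:3 b1:14 b2:12 b3:- b4:10 b5:2 b6:10

#0 (4,6) E
#1 (4,0) C  (was 6)
#2 (1,14) E
#3 (4,10) C  (was 0)
#4 (2,12) E
#5 (6,10) E
#6 (2,12) H  (was 12)
#7 (5,2) E
#8 (0,3) E
#9 (2,11) C  (was 12)
#10 (2,12) C  (was 11)
#11 (0,3) H  (was 3)
#12 (2,12) H  (was 12)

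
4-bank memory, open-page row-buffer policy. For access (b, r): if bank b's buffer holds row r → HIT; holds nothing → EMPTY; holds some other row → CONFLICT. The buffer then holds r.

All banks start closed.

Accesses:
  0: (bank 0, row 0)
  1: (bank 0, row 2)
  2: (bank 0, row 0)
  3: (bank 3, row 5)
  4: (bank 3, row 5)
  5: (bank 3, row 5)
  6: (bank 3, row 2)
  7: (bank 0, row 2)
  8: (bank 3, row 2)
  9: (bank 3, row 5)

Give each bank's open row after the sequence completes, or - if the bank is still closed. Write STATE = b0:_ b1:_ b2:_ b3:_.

0: bank 0 row 0 — prev None → EMPTY
1: bank 0 row 2 — prev 0 → CONFLICT
2: bank 0 row 0 — prev 2 → CONFLICT
3: bank 3 row 5 — prev None → EMPTY
4: bank 3 row 5 — prev 5 → HIT
5: bank 3 row 5 — prev 5 → HIT
6: bank 3 row 2 — prev 5 → CONFLICT
7: bank 0 row 2 — prev 0 → CONFLICT
8: bank 3 row 2 — prev 2 → HIT
9: bank 3 row 5 — prev 2 → CONFLICT

STATE = b0:2 b1:- b2:- b3:5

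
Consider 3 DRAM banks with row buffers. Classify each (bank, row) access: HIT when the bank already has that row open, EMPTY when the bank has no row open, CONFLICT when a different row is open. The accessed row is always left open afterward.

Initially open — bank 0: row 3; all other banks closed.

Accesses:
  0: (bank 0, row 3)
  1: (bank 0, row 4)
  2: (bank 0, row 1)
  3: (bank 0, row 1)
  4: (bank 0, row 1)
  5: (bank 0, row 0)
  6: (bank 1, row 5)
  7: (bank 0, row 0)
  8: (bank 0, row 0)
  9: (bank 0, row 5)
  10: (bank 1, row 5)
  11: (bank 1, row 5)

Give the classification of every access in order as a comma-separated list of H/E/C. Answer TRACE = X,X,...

TRACE = H,C,C,H,H,C,E,H,H,C,H,H

#0 (0,3) H  (was 3)
#1 (0,4) C  (was 3)
#2 (0,1) C  (was 4)
#3 (0,1) H  (was 1)
#4 (0,1) H  (was 1)
#5 (0,0) C  (was 1)
#6 (1,5) E
#7 (0,0) H  (was 0)
#8 (0,0) H  (was 0)
#9 (0,5) C  (was 0)
#10 (1,5) H  (was 5)
#11 (1,5) H  (was 5)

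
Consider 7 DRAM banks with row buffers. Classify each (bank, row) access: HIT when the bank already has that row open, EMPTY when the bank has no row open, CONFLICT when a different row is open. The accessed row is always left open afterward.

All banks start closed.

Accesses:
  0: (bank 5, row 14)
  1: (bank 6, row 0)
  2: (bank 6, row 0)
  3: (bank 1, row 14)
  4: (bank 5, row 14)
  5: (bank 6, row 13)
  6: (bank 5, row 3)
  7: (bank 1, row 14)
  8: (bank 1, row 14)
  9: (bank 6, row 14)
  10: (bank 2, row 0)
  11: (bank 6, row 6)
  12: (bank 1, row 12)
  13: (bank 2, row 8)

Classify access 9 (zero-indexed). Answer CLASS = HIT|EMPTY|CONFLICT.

CLASS = CONFLICT

0: bank 5 row 14 — prev None → EMPTY
1: bank 6 row 0 — prev None → EMPTY
2: bank 6 row 0 — prev 0 → HIT
3: bank 1 row 14 — prev None → EMPTY
4: bank 5 row 14 — prev 14 → HIT
5: bank 6 row 13 — prev 0 → CONFLICT
6: bank 5 row 3 — prev 14 → CONFLICT
7: bank 1 row 14 — prev 14 → HIT
8: bank 1 row 14 — prev 14 → HIT
9: bank 6 row 14 — prev 13 → CONFLICT
10: bank 2 row 0 — prev None → EMPTY
11: bank 6 row 6 — prev 14 → CONFLICT
12: bank 1 row 12 — prev 14 → CONFLICT
13: bank 2 row 8 — prev 0 → CONFLICT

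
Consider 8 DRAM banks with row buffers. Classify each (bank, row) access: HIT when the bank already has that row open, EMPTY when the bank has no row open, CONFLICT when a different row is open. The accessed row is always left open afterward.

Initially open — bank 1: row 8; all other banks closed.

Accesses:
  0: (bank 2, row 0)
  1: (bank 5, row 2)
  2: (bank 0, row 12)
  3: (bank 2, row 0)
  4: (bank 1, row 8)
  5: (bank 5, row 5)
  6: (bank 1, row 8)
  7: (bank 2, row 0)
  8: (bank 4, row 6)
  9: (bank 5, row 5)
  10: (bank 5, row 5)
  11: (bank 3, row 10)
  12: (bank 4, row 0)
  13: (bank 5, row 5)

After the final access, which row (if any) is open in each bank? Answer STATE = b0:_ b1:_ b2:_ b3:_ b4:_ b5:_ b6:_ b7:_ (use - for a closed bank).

STATE = b0:12 b1:8 b2:0 b3:10 b4:0 b5:5 b6:- b7:-

step 0: bank2 None->0 [EMPTY]
step 1: bank5 None->2 [EMPTY]
step 2: bank0 None->12 [EMPTY]
step 3: bank2 0->0 [HIT]
step 4: bank1 8->8 [HIT]
step 5: bank5 2->5 [CONFLICT]
step 6: bank1 8->8 [HIT]
step 7: bank2 0->0 [HIT]
step 8: bank4 None->6 [EMPTY]
step 9: bank5 5->5 [HIT]
step 10: bank5 5->5 [HIT]
step 11: bank3 None->10 [EMPTY]
step 12: bank4 6->0 [CONFLICT]
step 13: bank5 5->5 [HIT]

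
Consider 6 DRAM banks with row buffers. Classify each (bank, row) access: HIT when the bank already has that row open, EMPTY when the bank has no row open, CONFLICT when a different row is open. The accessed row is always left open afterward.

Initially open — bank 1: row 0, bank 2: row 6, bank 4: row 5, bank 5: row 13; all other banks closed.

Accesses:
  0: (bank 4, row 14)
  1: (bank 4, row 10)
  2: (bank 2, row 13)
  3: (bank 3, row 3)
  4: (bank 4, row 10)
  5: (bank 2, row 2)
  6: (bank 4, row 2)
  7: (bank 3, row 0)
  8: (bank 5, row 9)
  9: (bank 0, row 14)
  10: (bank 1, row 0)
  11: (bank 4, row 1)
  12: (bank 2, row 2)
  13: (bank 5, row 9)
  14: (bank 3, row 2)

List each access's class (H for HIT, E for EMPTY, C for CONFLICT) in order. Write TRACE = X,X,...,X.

TRACE = C,C,C,E,H,C,C,C,C,E,H,C,H,H,C

  [0] b4 r14: had r5 ⇒ C
  [1] b4 r10: had r14 ⇒ C
  [2] b2 r13: had r6 ⇒ C
  [3] b3 r3: no row ⇒ E
  [4] b4 r10: had r10 ⇒ H
  [5] b2 r2: had r13 ⇒ C
  [6] b4 r2: had r10 ⇒ C
  [7] b3 r0: had r3 ⇒ C
  [8] b5 r9: had r13 ⇒ C
  [9] b0 r14: no row ⇒ E
  [10] b1 r0: had r0 ⇒ H
  [11] b4 r1: had r2 ⇒ C
  [12] b2 r2: had r2 ⇒ H
  [13] b5 r9: had r9 ⇒ H
  [14] b3 r2: had r0 ⇒ C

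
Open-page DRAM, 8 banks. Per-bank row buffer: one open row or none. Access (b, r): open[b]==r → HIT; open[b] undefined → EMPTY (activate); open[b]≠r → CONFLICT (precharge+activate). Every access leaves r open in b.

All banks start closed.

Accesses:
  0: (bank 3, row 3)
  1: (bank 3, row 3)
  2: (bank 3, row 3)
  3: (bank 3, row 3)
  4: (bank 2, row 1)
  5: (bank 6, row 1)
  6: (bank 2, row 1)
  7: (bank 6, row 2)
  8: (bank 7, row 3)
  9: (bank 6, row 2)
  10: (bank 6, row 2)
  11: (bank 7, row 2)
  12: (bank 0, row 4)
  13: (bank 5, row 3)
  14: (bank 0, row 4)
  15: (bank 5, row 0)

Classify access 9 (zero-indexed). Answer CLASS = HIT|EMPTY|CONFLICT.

  [0] b3 r3: no row ⇒ E
  [1] b3 r3: had r3 ⇒ H
  [2] b3 r3: had r3 ⇒ H
  [3] b3 r3: had r3 ⇒ H
  [4] b2 r1: no row ⇒ E
  [5] b6 r1: no row ⇒ E
  [6] b2 r1: had r1 ⇒ H
  [7] b6 r2: had r1 ⇒ C
  [8] b7 r3: no row ⇒ E
  [9] b6 r2: had r2 ⇒ H
  [10] b6 r2: had r2 ⇒ H
  [11] b7 r2: had r3 ⇒ C
  [12] b0 r4: no row ⇒ E
  [13] b5 r3: no row ⇒ E
  [14] b0 r4: had r4 ⇒ H
  [15] b5 r0: had r3 ⇒ C

CLASS = HIT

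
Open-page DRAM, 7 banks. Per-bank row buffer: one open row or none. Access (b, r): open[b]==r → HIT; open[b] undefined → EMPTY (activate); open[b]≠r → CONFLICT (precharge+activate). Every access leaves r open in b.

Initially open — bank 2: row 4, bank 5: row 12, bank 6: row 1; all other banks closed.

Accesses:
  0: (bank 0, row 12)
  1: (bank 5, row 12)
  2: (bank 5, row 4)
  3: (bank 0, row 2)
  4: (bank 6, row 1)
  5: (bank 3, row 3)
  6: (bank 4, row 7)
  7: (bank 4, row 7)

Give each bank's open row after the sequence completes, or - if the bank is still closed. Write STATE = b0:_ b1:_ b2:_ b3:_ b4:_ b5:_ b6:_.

#0 (0,12) E
#1 (5,12) H  (was 12)
#2 (5,4) C  (was 12)
#3 (0,2) C  (was 12)
#4 (6,1) H  (was 1)
#5 (3,3) E
#6 (4,7) E
#7 (4,7) H  (was 7)

STATE = b0:2 b1:- b2:4 b3:3 b4:7 b5:4 b6:1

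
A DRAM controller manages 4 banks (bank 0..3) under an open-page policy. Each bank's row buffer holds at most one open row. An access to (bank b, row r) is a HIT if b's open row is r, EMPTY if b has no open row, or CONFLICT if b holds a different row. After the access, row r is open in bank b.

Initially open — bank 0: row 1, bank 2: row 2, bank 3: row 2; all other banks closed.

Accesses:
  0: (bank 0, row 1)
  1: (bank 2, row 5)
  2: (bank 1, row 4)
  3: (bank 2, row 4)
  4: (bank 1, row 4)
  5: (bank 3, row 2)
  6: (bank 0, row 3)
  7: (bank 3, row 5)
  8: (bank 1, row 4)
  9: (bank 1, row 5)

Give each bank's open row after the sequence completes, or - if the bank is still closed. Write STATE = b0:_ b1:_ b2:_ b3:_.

STATE = b0:3 b1:5 b2:4 b3:5

  [0] b0 r1: had r1 ⇒ H
  [1] b2 r5: had r2 ⇒ C
  [2] b1 r4: no row ⇒ E
  [3] b2 r4: had r5 ⇒ C
  [4] b1 r4: had r4 ⇒ H
  [5] b3 r2: had r2 ⇒ H
  [6] b0 r3: had r1 ⇒ C
  [7] b3 r5: had r2 ⇒ C
  [8] b1 r4: had r4 ⇒ H
  [9] b1 r5: had r4 ⇒ C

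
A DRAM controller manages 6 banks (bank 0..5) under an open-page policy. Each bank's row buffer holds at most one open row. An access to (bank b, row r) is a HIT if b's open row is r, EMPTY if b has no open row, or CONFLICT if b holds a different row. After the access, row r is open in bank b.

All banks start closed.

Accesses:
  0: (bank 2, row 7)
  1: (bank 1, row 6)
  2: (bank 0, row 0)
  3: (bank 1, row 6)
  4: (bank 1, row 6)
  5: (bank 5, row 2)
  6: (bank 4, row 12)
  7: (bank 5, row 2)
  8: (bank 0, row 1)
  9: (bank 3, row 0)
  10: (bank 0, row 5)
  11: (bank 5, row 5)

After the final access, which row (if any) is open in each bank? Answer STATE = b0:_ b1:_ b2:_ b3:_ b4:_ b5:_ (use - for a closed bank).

  [0] b2 r7: no row ⇒ E
  [1] b1 r6: no row ⇒ E
  [2] b0 r0: no row ⇒ E
  [3] b1 r6: had r6 ⇒ H
  [4] b1 r6: had r6 ⇒ H
  [5] b5 r2: no row ⇒ E
  [6] b4 r12: no row ⇒ E
  [7] b5 r2: had r2 ⇒ H
  [8] b0 r1: had r0 ⇒ C
  [9] b3 r0: no row ⇒ E
  [10] b0 r5: had r1 ⇒ C
  [11] b5 r5: had r2 ⇒ C

STATE = b0:5 b1:6 b2:7 b3:0 b4:12 b5:5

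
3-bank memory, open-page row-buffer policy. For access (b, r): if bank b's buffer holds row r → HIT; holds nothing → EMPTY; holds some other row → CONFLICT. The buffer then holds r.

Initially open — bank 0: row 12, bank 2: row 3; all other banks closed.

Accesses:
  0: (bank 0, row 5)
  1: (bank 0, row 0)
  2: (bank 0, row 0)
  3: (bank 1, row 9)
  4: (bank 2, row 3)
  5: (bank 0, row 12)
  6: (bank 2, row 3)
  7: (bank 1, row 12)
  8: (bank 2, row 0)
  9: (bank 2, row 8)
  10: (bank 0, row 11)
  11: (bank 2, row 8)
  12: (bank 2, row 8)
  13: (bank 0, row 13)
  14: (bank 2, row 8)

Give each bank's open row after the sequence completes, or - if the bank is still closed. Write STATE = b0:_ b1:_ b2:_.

step 0: bank0 12->5 [CONFLICT]
step 1: bank0 5->0 [CONFLICT]
step 2: bank0 0->0 [HIT]
step 3: bank1 None->9 [EMPTY]
step 4: bank2 3->3 [HIT]
step 5: bank0 0->12 [CONFLICT]
step 6: bank2 3->3 [HIT]
step 7: bank1 9->12 [CONFLICT]
step 8: bank2 3->0 [CONFLICT]
step 9: bank2 0->8 [CONFLICT]
step 10: bank0 12->11 [CONFLICT]
step 11: bank2 8->8 [HIT]
step 12: bank2 8->8 [HIT]
step 13: bank0 11->13 [CONFLICT]
step 14: bank2 8->8 [HIT]

STATE = b0:13 b1:12 b2:8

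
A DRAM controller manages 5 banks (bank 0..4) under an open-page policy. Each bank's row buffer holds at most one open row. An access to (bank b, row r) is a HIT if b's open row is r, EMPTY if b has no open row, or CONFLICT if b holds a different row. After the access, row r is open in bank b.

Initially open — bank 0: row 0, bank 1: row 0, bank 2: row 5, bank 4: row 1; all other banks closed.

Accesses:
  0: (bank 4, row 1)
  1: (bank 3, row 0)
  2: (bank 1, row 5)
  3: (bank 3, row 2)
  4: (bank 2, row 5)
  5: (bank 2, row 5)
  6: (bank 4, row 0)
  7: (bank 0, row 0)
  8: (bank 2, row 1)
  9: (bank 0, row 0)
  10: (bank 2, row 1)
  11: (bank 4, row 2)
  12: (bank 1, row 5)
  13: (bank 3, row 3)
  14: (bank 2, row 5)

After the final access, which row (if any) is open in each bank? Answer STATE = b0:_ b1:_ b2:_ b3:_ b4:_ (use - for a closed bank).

#0 (4,1) H  (was 1)
#1 (3,0) E
#2 (1,5) C  (was 0)
#3 (3,2) C  (was 0)
#4 (2,5) H  (was 5)
#5 (2,5) H  (was 5)
#6 (4,0) C  (was 1)
#7 (0,0) H  (was 0)
#8 (2,1) C  (was 5)
#9 (0,0) H  (was 0)
#10 (2,1) H  (was 1)
#11 (4,2) C  (was 0)
#12 (1,5) H  (was 5)
#13 (3,3) C  (was 2)
#14 (2,5) C  (was 1)

STATE = b0:0 b1:5 b2:5 b3:3 b4:2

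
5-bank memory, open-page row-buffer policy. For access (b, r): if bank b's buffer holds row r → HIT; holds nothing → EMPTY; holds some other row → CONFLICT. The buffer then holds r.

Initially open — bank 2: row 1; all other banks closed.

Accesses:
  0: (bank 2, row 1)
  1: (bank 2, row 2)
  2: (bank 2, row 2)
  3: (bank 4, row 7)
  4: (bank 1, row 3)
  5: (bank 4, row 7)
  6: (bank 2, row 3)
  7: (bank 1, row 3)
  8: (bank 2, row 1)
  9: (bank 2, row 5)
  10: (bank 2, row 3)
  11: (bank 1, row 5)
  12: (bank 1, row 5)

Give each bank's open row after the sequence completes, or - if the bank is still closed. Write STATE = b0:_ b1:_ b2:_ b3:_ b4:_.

STATE = b0:- b1:5 b2:3 b3:- b4:7

#0 (2,1) H  (was 1)
#1 (2,2) C  (was 1)
#2 (2,2) H  (was 2)
#3 (4,7) E
#4 (1,3) E
#5 (4,7) H  (was 7)
#6 (2,3) C  (was 2)
#7 (1,3) H  (was 3)
#8 (2,1) C  (was 3)
#9 (2,5) C  (was 1)
#10 (2,3) C  (was 5)
#11 (1,5) C  (was 3)
#12 (1,5) H  (was 5)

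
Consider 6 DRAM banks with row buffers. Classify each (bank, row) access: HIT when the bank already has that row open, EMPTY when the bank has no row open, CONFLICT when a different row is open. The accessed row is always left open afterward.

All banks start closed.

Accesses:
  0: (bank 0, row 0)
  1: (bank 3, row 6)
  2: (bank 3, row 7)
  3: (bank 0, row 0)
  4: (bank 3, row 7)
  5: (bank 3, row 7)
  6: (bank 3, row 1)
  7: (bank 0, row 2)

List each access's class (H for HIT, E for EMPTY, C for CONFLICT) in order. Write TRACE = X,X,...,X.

0: bank 0 row 0 — prev None → EMPTY
1: bank 3 row 6 — prev None → EMPTY
2: bank 3 row 7 — prev 6 → CONFLICT
3: bank 0 row 0 — prev 0 → HIT
4: bank 3 row 7 — prev 7 → HIT
5: bank 3 row 7 — prev 7 → HIT
6: bank 3 row 1 — prev 7 → CONFLICT
7: bank 0 row 2 — prev 0 → CONFLICT

TRACE = E,E,C,H,H,H,C,C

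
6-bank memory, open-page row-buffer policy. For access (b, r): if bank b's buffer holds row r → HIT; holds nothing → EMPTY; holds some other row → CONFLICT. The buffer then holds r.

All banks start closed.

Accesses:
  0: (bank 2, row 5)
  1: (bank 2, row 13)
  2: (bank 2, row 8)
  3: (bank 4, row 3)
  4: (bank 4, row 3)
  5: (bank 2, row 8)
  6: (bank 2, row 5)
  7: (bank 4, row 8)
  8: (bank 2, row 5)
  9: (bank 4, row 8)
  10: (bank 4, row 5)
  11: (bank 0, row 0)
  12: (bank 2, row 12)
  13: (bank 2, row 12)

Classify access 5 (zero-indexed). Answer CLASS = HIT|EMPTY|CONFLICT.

CLASS = HIT

  [0] b2 r5: no row ⇒ E
  [1] b2 r13: had r5 ⇒ C
  [2] b2 r8: had r13 ⇒ C
  [3] b4 r3: no row ⇒ E
  [4] b4 r3: had r3 ⇒ H
  [5] b2 r8: had r8 ⇒ H
  [6] b2 r5: had r8 ⇒ C
  [7] b4 r8: had r3 ⇒ C
  [8] b2 r5: had r5 ⇒ H
  [9] b4 r8: had r8 ⇒ H
  [10] b4 r5: had r8 ⇒ C
  [11] b0 r0: no row ⇒ E
  [12] b2 r12: had r5 ⇒ C
  [13] b2 r12: had r12 ⇒ H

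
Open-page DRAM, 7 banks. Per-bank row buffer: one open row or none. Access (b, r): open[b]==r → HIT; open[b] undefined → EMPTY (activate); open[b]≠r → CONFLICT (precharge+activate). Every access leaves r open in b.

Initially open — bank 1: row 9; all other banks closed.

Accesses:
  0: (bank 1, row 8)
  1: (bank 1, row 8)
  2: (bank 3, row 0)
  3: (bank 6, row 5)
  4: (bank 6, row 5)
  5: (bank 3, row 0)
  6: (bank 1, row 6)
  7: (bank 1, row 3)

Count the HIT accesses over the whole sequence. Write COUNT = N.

COUNT = 3

  [0] b1 r8: had r9 ⇒ C
  [1] b1 r8: had r8 ⇒ H
  [2] b3 r0: no row ⇒ E
  [3] b6 r5: no row ⇒ E
  [4] b6 r5: had r5 ⇒ H
  [5] b3 r0: had r0 ⇒ H
  [6] b1 r6: had r8 ⇒ C
  [7] b1 r3: had r6 ⇒ C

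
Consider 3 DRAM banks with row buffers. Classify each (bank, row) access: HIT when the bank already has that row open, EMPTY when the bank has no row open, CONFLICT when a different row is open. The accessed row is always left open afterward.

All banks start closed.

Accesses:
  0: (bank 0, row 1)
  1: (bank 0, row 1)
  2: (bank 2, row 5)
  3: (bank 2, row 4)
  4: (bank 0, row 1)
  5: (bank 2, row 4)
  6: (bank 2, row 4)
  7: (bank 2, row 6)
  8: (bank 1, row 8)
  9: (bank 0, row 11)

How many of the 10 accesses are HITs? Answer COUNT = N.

COUNT = 4

0: bank 0 row 1 — prev None → EMPTY
1: bank 0 row 1 — prev 1 → HIT
2: bank 2 row 5 — prev None → EMPTY
3: bank 2 row 4 — prev 5 → CONFLICT
4: bank 0 row 1 — prev 1 → HIT
5: bank 2 row 4 — prev 4 → HIT
6: bank 2 row 4 — prev 4 → HIT
7: bank 2 row 6 — prev 4 → CONFLICT
8: bank 1 row 8 — prev None → EMPTY
9: bank 0 row 11 — prev 1 → CONFLICT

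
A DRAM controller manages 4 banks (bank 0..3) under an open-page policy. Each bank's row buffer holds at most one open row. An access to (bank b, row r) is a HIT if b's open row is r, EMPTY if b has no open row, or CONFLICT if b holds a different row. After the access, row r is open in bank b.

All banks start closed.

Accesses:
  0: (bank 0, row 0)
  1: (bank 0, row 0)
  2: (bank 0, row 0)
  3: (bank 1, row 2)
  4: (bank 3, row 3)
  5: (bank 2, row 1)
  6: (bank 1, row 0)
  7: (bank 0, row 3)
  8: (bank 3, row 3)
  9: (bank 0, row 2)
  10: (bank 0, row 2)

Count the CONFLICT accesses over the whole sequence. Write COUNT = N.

0: bank 0 row 0 — prev None → EMPTY
1: bank 0 row 0 — prev 0 → HIT
2: bank 0 row 0 — prev 0 → HIT
3: bank 1 row 2 — prev None → EMPTY
4: bank 3 row 3 — prev None → EMPTY
5: bank 2 row 1 — prev None → EMPTY
6: bank 1 row 0 — prev 2 → CONFLICT
7: bank 0 row 3 — prev 0 → CONFLICT
8: bank 3 row 3 — prev 3 → HIT
9: bank 0 row 2 — prev 3 → CONFLICT
10: bank 0 row 2 — prev 2 → HIT

COUNT = 3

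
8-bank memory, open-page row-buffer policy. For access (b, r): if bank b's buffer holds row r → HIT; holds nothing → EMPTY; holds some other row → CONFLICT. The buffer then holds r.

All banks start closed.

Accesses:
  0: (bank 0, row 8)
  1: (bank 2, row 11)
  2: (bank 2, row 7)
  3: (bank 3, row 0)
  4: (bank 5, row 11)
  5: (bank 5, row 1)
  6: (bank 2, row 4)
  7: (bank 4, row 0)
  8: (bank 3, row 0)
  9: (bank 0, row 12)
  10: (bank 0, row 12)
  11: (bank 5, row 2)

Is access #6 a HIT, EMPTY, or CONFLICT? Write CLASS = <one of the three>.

#0 (0,8) E
#1 (2,11) E
#2 (2,7) C  (was 11)
#3 (3,0) E
#4 (5,11) E
#5 (5,1) C  (was 11)
#6 (2,4) C  (was 7)
#7 (4,0) E
#8 (3,0) H  (was 0)
#9 (0,12) C  (was 8)
#10 (0,12) H  (was 12)
#11 (5,2) C  (was 1)

CLASS = CONFLICT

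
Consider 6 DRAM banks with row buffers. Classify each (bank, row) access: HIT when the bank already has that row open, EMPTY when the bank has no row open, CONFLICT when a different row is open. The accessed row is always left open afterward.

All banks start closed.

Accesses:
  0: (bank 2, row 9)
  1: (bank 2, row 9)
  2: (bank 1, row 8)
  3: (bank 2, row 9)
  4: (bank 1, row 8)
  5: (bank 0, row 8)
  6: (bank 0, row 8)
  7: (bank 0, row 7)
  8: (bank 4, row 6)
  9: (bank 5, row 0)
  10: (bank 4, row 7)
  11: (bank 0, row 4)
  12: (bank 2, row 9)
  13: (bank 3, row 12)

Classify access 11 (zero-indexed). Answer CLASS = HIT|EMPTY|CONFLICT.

CLASS = CONFLICT

  [0] b2 r9: no row ⇒ E
  [1] b2 r9: had r9 ⇒ H
  [2] b1 r8: no row ⇒ E
  [3] b2 r9: had r9 ⇒ H
  [4] b1 r8: had r8 ⇒ H
  [5] b0 r8: no row ⇒ E
  [6] b0 r8: had r8 ⇒ H
  [7] b0 r7: had r8 ⇒ C
  [8] b4 r6: no row ⇒ E
  [9] b5 r0: no row ⇒ E
  [10] b4 r7: had r6 ⇒ C
  [11] b0 r4: had r7 ⇒ C
  [12] b2 r9: had r9 ⇒ H
  [13] b3 r12: no row ⇒ E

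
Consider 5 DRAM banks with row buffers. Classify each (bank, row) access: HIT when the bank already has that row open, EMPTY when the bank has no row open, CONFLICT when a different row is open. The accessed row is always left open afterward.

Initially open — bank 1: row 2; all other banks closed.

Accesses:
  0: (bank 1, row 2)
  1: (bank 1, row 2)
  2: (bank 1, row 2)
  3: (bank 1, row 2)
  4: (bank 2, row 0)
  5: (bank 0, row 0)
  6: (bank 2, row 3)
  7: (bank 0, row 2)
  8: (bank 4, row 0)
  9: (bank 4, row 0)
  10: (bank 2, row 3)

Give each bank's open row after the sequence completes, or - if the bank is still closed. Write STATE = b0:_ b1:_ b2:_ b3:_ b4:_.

STATE = b0:2 b1:2 b2:3 b3:- b4:0

0: bank 1 row 2 — prev 2 → HIT
1: bank 1 row 2 — prev 2 → HIT
2: bank 1 row 2 — prev 2 → HIT
3: bank 1 row 2 — prev 2 → HIT
4: bank 2 row 0 — prev None → EMPTY
5: bank 0 row 0 — prev None → EMPTY
6: bank 2 row 3 — prev 0 → CONFLICT
7: bank 0 row 2 — prev 0 → CONFLICT
8: bank 4 row 0 — prev None → EMPTY
9: bank 4 row 0 — prev 0 → HIT
10: bank 2 row 3 — prev 3 → HIT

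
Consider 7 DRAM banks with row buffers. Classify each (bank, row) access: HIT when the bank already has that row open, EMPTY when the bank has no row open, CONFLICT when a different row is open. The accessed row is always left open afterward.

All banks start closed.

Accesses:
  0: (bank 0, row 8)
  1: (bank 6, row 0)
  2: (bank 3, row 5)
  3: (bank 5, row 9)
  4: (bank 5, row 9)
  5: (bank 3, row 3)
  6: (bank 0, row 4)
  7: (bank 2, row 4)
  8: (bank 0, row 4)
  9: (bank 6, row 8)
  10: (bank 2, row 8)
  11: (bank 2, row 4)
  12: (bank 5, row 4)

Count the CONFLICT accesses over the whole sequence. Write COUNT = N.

0: bank 0 row 8 — prev None → EMPTY
1: bank 6 row 0 — prev None → EMPTY
2: bank 3 row 5 — prev None → EMPTY
3: bank 5 row 9 — prev None → EMPTY
4: bank 5 row 9 — prev 9 → HIT
5: bank 3 row 3 — prev 5 → CONFLICT
6: bank 0 row 4 — prev 8 → CONFLICT
7: bank 2 row 4 — prev None → EMPTY
8: bank 0 row 4 — prev 4 → HIT
9: bank 6 row 8 — prev 0 → CONFLICT
10: bank 2 row 8 — prev 4 → CONFLICT
11: bank 2 row 4 — prev 8 → CONFLICT
12: bank 5 row 4 — prev 9 → CONFLICT

COUNT = 6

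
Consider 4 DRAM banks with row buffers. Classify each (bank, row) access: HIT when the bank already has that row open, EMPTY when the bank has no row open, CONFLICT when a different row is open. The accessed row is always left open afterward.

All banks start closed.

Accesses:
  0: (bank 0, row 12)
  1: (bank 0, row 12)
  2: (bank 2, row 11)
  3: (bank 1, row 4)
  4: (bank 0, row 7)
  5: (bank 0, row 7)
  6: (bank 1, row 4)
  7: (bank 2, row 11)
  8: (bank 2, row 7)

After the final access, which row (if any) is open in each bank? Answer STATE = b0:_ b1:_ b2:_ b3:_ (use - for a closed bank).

STATE = b0:7 b1:4 b2:7 b3:-

  [0] b0 r12: no row ⇒ E
  [1] b0 r12: had r12 ⇒ H
  [2] b2 r11: no row ⇒ E
  [3] b1 r4: no row ⇒ E
  [4] b0 r7: had r12 ⇒ C
  [5] b0 r7: had r7 ⇒ H
  [6] b1 r4: had r4 ⇒ H
  [7] b2 r11: had r11 ⇒ H
  [8] b2 r7: had r11 ⇒ C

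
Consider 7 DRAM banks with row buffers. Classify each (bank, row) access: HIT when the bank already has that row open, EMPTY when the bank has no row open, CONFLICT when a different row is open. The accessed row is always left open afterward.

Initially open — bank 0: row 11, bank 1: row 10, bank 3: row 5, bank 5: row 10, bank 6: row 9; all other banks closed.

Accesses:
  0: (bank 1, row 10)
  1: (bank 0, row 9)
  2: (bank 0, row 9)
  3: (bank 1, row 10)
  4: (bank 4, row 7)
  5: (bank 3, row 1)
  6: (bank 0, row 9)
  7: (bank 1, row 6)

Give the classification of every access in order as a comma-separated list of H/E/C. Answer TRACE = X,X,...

TRACE = H,C,H,H,E,C,H,C

#0 (1,10) H  (was 10)
#1 (0,9) C  (was 11)
#2 (0,9) H  (was 9)
#3 (1,10) H  (was 10)
#4 (4,7) E
#5 (3,1) C  (was 5)
#6 (0,9) H  (was 9)
#7 (1,6) C  (was 10)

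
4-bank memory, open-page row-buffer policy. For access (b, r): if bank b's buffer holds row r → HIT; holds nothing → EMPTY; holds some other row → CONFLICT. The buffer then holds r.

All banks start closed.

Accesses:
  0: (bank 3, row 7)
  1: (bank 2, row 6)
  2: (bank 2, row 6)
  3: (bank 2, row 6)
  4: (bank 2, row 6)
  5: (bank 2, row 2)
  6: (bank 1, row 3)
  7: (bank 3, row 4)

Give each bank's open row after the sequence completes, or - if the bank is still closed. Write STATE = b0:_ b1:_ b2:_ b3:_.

  [0] b3 r7: no row ⇒ E
  [1] b2 r6: no row ⇒ E
  [2] b2 r6: had r6 ⇒ H
  [3] b2 r6: had r6 ⇒ H
  [4] b2 r6: had r6 ⇒ H
  [5] b2 r2: had r6 ⇒ C
  [6] b1 r3: no row ⇒ E
  [7] b3 r4: had r7 ⇒ C

STATE = b0:- b1:3 b2:2 b3:4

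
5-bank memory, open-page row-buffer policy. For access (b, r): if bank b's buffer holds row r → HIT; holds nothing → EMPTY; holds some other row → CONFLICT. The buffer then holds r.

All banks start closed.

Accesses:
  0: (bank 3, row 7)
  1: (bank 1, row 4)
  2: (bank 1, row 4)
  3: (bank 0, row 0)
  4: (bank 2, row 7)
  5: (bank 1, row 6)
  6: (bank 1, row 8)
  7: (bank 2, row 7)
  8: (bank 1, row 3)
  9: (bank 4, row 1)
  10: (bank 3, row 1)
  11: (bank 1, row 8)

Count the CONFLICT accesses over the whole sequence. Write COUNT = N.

COUNT = 5

step 0: bank3 None->7 [EMPTY]
step 1: bank1 None->4 [EMPTY]
step 2: bank1 4->4 [HIT]
step 3: bank0 None->0 [EMPTY]
step 4: bank2 None->7 [EMPTY]
step 5: bank1 4->6 [CONFLICT]
step 6: bank1 6->8 [CONFLICT]
step 7: bank2 7->7 [HIT]
step 8: bank1 8->3 [CONFLICT]
step 9: bank4 None->1 [EMPTY]
step 10: bank3 7->1 [CONFLICT]
step 11: bank1 3->8 [CONFLICT]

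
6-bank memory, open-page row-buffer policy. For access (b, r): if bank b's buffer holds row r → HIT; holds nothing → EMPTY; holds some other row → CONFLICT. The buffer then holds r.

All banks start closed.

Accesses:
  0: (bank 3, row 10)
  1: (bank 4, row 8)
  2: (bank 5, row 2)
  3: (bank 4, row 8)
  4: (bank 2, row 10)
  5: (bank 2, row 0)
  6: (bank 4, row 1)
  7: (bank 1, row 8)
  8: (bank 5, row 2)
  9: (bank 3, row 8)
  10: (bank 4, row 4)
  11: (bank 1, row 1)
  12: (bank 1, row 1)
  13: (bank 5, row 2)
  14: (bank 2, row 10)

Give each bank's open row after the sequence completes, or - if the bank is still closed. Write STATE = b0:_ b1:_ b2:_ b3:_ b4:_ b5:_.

STATE = b0:- b1:1 b2:10 b3:8 b4:4 b5:2

0: bank 3 row 10 — prev None → EMPTY
1: bank 4 row 8 — prev None → EMPTY
2: bank 5 row 2 — prev None → EMPTY
3: bank 4 row 8 — prev 8 → HIT
4: bank 2 row 10 — prev None → EMPTY
5: bank 2 row 0 — prev 10 → CONFLICT
6: bank 4 row 1 — prev 8 → CONFLICT
7: bank 1 row 8 — prev None → EMPTY
8: bank 5 row 2 — prev 2 → HIT
9: bank 3 row 8 — prev 10 → CONFLICT
10: bank 4 row 4 — prev 1 → CONFLICT
11: bank 1 row 1 — prev 8 → CONFLICT
12: bank 1 row 1 — prev 1 → HIT
13: bank 5 row 2 — prev 2 → HIT
14: bank 2 row 10 — prev 0 → CONFLICT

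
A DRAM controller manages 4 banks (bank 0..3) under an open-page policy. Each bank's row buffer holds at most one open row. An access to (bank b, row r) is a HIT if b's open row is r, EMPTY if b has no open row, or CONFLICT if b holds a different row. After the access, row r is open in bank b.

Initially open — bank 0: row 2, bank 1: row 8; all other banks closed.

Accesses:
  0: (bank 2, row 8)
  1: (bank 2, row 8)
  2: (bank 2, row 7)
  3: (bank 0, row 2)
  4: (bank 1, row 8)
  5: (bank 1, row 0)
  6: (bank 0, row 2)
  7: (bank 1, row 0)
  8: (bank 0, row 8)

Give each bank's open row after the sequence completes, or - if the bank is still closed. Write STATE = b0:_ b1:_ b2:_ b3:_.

0: bank 2 row 8 — prev None → EMPTY
1: bank 2 row 8 — prev 8 → HIT
2: bank 2 row 7 — prev 8 → CONFLICT
3: bank 0 row 2 — prev 2 → HIT
4: bank 1 row 8 — prev 8 → HIT
5: bank 1 row 0 — prev 8 → CONFLICT
6: bank 0 row 2 — prev 2 → HIT
7: bank 1 row 0 — prev 0 → HIT
8: bank 0 row 8 — prev 2 → CONFLICT

STATE = b0:8 b1:0 b2:7 b3:-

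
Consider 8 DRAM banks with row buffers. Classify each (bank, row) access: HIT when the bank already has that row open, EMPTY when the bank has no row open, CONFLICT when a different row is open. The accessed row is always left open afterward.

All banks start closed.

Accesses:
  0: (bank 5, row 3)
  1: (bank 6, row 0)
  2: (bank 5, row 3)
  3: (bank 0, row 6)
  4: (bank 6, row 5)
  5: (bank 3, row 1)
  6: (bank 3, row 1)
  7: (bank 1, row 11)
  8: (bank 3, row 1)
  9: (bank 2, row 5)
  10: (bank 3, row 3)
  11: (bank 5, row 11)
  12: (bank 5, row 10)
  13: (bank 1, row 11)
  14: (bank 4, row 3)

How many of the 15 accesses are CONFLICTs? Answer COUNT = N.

  [0] b5 r3: no row ⇒ E
  [1] b6 r0: no row ⇒ E
  [2] b5 r3: had r3 ⇒ H
  [3] b0 r6: no row ⇒ E
  [4] b6 r5: had r0 ⇒ C
  [5] b3 r1: no row ⇒ E
  [6] b3 r1: had r1 ⇒ H
  [7] b1 r11: no row ⇒ E
  [8] b3 r1: had r1 ⇒ H
  [9] b2 r5: no row ⇒ E
  [10] b3 r3: had r1 ⇒ C
  [11] b5 r11: had r3 ⇒ C
  [12] b5 r10: had r11 ⇒ C
  [13] b1 r11: had r11 ⇒ H
  [14] b4 r3: no row ⇒ E

COUNT = 4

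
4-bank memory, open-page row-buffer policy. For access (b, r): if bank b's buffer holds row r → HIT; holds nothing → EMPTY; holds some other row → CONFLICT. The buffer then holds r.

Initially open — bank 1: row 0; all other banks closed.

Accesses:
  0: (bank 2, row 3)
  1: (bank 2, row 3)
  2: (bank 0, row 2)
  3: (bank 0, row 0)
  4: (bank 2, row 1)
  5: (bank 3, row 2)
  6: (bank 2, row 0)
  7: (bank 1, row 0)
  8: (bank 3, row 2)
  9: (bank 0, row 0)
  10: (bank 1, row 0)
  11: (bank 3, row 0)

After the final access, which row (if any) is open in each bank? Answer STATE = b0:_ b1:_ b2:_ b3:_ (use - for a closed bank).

STATE = b0:0 b1:0 b2:0 b3:0

  [0] b2 r3: no row ⇒ E
  [1] b2 r3: had r3 ⇒ H
  [2] b0 r2: no row ⇒ E
  [3] b0 r0: had r2 ⇒ C
  [4] b2 r1: had r3 ⇒ C
  [5] b3 r2: no row ⇒ E
  [6] b2 r0: had r1 ⇒ C
  [7] b1 r0: had r0 ⇒ H
  [8] b3 r2: had r2 ⇒ H
  [9] b0 r0: had r0 ⇒ H
  [10] b1 r0: had r0 ⇒ H
  [11] b3 r0: had r2 ⇒ C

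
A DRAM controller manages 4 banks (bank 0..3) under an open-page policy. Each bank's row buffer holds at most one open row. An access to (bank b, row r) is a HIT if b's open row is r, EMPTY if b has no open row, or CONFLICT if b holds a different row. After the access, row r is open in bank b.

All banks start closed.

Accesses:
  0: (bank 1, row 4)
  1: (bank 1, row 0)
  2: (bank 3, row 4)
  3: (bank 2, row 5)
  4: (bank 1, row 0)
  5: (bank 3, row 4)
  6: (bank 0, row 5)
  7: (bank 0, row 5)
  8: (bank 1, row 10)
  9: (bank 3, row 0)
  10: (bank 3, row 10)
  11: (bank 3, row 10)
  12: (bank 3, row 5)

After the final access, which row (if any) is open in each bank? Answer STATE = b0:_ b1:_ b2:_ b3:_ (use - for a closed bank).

step 0: bank1 None->4 [EMPTY]
step 1: bank1 4->0 [CONFLICT]
step 2: bank3 None->4 [EMPTY]
step 3: bank2 None->5 [EMPTY]
step 4: bank1 0->0 [HIT]
step 5: bank3 4->4 [HIT]
step 6: bank0 None->5 [EMPTY]
step 7: bank0 5->5 [HIT]
step 8: bank1 0->10 [CONFLICT]
step 9: bank3 4->0 [CONFLICT]
step 10: bank3 0->10 [CONFLICT]
step 11: bank3 10->10 [HIT]
step 12: bank3 10->5 [CONFLICT]

STATE = b0:5 b1:10 b2:5 b3:5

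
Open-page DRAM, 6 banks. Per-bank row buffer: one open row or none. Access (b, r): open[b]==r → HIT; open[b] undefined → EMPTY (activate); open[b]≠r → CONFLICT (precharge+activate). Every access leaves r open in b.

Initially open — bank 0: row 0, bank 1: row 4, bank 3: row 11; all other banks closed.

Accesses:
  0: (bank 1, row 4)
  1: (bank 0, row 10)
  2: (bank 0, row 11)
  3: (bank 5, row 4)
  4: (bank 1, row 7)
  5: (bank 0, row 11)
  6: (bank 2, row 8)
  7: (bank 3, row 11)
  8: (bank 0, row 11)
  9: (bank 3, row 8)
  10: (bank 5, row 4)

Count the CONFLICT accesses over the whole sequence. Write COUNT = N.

0: bank 1 row 4 — prev 4 → HIT
1: bank 0 row 10 — prev 0 → CONFLICT
2: bank 0 row 11 — prev 10 → CONFLICT
3: bank 5 row 4 — prev None → EMPTY
4: bank 1 row 7 — prev 4 → CONFLICT
5: bank 0 row 11 — prev 11 → HIT
6: bank 2 row 8 — prev None → EMPTY
7: bank 3 row 11 — prev 11 → HIT
8: bank 0 row 11 — prev 11 → HIT
9: bank 3 row 8 — prev 11 → CONFLICT
10: bank 5 row 4 — prev 4 → HIT

COUNT = 4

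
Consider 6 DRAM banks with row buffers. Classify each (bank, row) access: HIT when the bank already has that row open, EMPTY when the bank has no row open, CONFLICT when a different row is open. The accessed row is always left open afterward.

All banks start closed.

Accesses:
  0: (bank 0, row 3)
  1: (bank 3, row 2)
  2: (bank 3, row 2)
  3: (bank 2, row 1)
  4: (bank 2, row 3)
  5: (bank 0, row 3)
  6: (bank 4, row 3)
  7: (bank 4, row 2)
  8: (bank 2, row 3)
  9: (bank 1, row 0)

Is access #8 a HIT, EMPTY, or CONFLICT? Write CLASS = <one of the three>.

CLASS = HIT

step 0: bank0 None->3 [EMPTY]
step 1: bank3 None->2 [EMPTY]
step 2: bank3 2->2 [HIT]
step 3: bank2 None->1 [EMPTY]
step 4: bank2 1->3 [CONFLICT]
step 5: bank0 3->3 [HIT]
step 6: bank4 None->3 [EMPTY]
step 7: bank4 3->2 [CONFLICT]
step 8: bank2 3->3 [HIT]
step 9: bank1 None->0 [EMPTY]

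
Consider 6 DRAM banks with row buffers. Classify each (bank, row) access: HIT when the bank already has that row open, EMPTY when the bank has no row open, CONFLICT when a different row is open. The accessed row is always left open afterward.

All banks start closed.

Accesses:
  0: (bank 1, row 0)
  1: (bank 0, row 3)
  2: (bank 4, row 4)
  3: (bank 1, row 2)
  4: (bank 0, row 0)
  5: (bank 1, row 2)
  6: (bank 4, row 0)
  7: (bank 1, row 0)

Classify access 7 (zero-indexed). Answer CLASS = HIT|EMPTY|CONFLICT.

#0 (1,0) E
#1 (0,3) E
#2 (4,4) E
#3 (1,2) C  (was 0)
#4 (0,0) C  (was 3)
#5 (1,2) H  (was 2)
#6 (4,0) C  (was 4)
#7 (1,0) C  (was 2)

CLASS = CONFLICT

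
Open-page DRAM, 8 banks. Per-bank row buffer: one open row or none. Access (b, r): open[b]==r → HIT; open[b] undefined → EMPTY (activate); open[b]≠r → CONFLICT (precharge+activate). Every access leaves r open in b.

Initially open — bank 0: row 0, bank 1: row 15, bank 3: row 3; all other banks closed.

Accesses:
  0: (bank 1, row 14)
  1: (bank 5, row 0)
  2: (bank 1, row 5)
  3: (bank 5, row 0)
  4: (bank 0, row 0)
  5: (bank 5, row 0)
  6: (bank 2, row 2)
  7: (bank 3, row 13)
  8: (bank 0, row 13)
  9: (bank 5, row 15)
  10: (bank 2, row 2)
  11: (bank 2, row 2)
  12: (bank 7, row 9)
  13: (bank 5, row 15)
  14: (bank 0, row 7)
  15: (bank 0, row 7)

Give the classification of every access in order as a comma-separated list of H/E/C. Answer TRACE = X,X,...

TRACE = C,E,C,H,H,H,E,C,C,C,H,H,E,H,C,H

  [0] b1 r14: had r15 ⇒ C
  [1] b5 r0: no row ⇒ E
  [2] b1 r5: had r14 ⇒ C
  [3] b5 r0: had r0 ⇒ H
  [4] b0 r0: had r0 ⇒ H
  [5] b5 r0: had r0 ⇒ H
  [6] b2 r2: no row ⇒ E
  [7] b3 r13: had r3 ⇒ C
  [8] b0 r13: had r0 ⇒ C
  [9] b5 r15: had r0 ⇒ C
  [10] b2 r2: had r2 ⇒ H
  [11] b2 r2: had r2 ⇒ H
  [12] b7 r9: no row ⇒ E
  [13] b5 r15: had r15 ⇒ H
  [14] b0 r7: had r13 ⇒ C
  [15] b0 r7: had r7 ⇒ H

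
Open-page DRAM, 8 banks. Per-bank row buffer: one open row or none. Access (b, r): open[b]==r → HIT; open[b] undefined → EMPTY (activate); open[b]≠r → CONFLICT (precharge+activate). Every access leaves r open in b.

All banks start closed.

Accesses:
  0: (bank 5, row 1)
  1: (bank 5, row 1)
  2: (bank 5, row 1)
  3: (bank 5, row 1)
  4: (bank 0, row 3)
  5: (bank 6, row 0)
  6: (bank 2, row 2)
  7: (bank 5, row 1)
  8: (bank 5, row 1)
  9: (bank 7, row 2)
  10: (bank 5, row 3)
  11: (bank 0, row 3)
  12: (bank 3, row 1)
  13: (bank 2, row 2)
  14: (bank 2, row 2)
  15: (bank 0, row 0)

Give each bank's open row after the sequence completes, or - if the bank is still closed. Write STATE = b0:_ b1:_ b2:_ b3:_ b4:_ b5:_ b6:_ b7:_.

step 0: bank5 None->1 [EMPTY]
step 1: bank5 1->1 [HIT]
step 2: bank5 1->1 [HIT]
step 3: bank5 1->1 [HIT]
step 4: bank0 None->3 [EMPTY]
step 5: bank6 None->0 [EMPTY]
step 6: bank2 None->2 [EMPTY]
step 7: bank5 1->1 [HIT]
step 8: bank5 1->1 [HIT]
step 9: bank7 None->2 [EMPTY]
step 10: bank5 1->3 [CONFLICT]
step 11: bank0 3->3 [HIT]
step 12: bank3 None->1 [EMPTY]
step 13: bank2 2->2 [HIT]
step 14: bank2 2->2 [HIT]
step 15: bank0 3->0 [CONFLICT]

STATE = b0:0 b1:- b2:2 b3:1 b4:- b5:3 b6:0 b7:2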